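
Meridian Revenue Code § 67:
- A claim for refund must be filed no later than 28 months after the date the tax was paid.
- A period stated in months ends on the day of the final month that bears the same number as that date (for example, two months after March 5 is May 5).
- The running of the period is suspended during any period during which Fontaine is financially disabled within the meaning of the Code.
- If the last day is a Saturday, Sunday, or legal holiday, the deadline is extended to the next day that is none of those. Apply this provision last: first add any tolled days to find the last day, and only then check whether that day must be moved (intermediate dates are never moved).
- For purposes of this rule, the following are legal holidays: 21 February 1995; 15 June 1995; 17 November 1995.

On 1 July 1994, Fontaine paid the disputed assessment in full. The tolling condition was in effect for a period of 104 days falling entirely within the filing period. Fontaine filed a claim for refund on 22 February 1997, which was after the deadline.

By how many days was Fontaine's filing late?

9 days

28 months after 1 July 1994 is November 1, 1996.
Tolling adds 104 days: November 1, 1996 + 104 days = February 13, 1997.
February 13, 1997 is a Thursday and not a legal holiday, so no extension applies.
The deadline is February 13, 1997; from February 13, 1997 to February 22, 1997 is 9 days.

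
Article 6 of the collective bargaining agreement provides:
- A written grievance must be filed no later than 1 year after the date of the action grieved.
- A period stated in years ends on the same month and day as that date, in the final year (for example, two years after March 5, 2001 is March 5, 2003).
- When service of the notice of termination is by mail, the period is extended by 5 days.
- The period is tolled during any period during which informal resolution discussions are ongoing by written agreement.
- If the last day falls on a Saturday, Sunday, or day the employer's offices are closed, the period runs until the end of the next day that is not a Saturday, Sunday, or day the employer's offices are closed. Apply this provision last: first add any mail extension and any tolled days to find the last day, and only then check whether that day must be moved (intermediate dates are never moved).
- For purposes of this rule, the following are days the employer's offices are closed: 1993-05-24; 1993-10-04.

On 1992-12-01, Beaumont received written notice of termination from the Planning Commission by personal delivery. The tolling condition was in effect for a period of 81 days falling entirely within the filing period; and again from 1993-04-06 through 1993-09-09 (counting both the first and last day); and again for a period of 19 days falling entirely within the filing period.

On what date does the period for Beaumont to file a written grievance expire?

1 year after 1992-12-01 is December 1, 1993.
Service was not by mail, so no mail extension applies.
Tolling adds 81 days: December 1, 1993 + 81 days = February 20, 1994.
From April 6, 1993 through September 9, 1993 inclusive is 157 days; tolling adds 157 days: February 20, 1994 + 157 days = July 27, 1994.
Tolling adds 19 days: July 27, 1994 + 19 days = August 15, 1994.
August 15, 1994 is a Monday and not a day the employer's offices are closed, so no extension applies.

August 15, 1994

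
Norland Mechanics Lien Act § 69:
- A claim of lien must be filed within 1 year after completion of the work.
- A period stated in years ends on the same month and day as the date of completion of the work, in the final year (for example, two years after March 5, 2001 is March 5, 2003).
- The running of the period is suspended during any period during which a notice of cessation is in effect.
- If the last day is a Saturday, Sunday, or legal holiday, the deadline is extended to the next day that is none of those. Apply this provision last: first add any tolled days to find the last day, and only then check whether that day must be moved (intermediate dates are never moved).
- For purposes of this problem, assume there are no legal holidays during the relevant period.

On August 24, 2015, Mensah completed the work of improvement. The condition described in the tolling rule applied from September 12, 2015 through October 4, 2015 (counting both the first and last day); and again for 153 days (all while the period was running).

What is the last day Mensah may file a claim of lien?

February 16, 2017

1 year after August 24, 2015 is August 24, 2016.
From September 12, 2015 through October 4, 2015 inclusive is 23 days; tolling adds 23 days: August 24, 2016 + 23 days = September 16, 2016.
Tolling adds 153 days: September 16, 2016 + 153 days = February 16, 2017.
February 16, 2017 is a Thursday and not a legal holiday, so no extension applies.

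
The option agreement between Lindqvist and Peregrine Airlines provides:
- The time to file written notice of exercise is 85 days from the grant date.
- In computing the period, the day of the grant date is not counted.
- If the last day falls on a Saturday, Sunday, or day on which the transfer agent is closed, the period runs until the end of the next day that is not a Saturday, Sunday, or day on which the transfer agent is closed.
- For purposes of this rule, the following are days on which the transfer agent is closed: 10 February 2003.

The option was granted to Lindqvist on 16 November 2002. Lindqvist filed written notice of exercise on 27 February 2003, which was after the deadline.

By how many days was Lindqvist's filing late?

16 days

85 days after 16 November 2002 is February 9, 2003.
February 9, 2003 is Sunday; February 10, 2003 is a listed holiday. The next qualifying day is February 11, 2003.
The deadline is February 11, 2003; from February 11, 2003 to February 27, 2003 is 16 days.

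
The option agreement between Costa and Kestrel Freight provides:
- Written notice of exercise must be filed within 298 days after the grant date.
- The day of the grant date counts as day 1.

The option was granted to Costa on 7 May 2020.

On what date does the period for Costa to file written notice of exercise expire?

February 28, 2021

Counting 7 May 2020 as day 1, day 298 is February 28, 2021.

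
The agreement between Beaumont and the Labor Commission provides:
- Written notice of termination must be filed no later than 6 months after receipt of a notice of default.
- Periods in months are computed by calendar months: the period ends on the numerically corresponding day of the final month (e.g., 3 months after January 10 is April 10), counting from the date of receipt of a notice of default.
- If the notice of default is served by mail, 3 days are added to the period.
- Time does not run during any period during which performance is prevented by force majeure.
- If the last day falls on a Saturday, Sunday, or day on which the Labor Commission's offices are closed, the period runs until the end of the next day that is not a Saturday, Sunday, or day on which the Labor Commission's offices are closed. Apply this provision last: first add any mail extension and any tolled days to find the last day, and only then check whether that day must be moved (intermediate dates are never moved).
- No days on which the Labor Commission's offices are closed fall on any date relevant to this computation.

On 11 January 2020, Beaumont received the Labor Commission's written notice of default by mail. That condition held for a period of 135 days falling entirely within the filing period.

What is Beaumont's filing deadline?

6 months after 11 January 2020 is July 11, 2020.
Service was by mail, adding 3 days: July 11, 2020 + 3 days = July 14, 2020.
Tolling adds 135 days: July 14, 2020 + 135 days = November 26, 2020.
November 26, 2020 is a Thursday and not a day on which the Labor Commission's offices are closed, so no extension applies.

November 26, 2020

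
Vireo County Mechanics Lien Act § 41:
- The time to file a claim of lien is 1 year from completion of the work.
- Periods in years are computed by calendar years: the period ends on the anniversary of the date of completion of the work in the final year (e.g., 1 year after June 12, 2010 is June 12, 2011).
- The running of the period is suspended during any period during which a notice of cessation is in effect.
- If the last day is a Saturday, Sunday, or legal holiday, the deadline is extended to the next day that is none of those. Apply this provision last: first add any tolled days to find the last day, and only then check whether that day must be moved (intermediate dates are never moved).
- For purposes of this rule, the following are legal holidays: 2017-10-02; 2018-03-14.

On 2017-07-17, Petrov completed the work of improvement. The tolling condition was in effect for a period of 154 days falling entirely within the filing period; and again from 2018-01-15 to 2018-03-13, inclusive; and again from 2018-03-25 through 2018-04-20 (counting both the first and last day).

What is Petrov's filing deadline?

1 year after 2017-07-17 is July 17, 2018.
Tolling adds 154 days: July 17, 2018 + 154 days = December 18, 2018.
From January 15, 2018 through March 13, 2018 inclusive is 58 days; tolling adds 58 days: December 18, 2018 + 58 days = February 14, 2019.
From March 25, 2018 through April 20, 2018 inclusive is 27 days; tolling adds 27 days: February 14, 2019 + 27 days = March 13, 2019.
March 13, 2019 is a Wednesday and not a legal holiday, so no extension applies.

March 13, 2019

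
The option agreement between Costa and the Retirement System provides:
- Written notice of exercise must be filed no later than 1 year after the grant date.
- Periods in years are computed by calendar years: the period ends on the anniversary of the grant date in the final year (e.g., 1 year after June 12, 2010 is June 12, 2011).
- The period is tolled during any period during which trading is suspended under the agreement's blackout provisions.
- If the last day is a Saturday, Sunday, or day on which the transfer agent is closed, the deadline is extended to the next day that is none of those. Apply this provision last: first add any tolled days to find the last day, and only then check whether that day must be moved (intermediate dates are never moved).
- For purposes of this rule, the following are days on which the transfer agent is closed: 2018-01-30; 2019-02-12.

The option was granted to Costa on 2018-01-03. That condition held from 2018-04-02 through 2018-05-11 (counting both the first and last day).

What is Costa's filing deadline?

February 13, 2019

1 year after 2018-01-03 is January 3, 2019.
From April 2, 2018 through May 11, 2018 inclusive is 40 days; tolling adds 40 days: January 3, 2019 + 40 days = February 12, 2019.
February 12, 2019 is a listed holiday. The next qualifying day is February 13, 2019.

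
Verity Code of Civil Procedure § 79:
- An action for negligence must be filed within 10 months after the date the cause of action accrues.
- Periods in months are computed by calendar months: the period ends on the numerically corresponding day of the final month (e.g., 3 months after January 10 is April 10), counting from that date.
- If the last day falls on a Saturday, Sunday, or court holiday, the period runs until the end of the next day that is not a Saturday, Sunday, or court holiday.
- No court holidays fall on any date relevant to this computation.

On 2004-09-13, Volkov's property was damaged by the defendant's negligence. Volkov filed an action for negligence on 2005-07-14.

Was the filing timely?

No

10 months after 2004-09-13 is July 13, 2005.
July 13, 2005 is a Wednesday and not a court holiday, so no extension applies.
The deadline is July 13, 2005; the filing on July 14, 2005 is after that date.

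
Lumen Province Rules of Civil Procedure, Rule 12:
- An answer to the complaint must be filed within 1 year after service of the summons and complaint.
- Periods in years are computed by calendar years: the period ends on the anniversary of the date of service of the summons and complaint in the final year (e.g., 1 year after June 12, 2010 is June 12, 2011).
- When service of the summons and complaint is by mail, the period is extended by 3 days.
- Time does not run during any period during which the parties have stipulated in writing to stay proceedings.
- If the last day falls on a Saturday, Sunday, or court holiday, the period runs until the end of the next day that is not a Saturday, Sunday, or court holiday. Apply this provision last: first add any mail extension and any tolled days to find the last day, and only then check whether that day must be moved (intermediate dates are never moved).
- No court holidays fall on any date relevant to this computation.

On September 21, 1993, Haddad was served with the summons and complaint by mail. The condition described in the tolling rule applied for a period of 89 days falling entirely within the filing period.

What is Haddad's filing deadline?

December 22, 1994

1 year after September 21, 1993 is September 21, 1994.
Service was by mail, adding 3 days: September 21, 1994 + 3 days = September 24, 1994.
Tolling adds 89 days: September 24, 1994 + 89 days = December 22, 1994.
December 22, 1994 is a Thursday and not a court holiday, so no extension applies.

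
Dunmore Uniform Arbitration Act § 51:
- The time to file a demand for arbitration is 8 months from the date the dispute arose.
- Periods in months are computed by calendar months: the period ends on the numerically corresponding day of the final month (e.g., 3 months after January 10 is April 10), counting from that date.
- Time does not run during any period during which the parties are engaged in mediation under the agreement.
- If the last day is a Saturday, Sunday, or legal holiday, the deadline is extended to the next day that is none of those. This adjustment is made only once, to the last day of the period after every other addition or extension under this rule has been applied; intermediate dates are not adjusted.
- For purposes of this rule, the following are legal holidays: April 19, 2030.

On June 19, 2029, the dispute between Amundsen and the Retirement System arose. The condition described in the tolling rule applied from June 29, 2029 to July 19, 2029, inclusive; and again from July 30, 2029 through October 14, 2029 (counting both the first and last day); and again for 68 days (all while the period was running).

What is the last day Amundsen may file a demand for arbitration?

August 5, 2030

8 months after June 19, 2029 is February 19, 2030.
From June 29, 2029 through July 19, 2029 inclusive is 21 days; tolling adds 21 days: February 19, 2030 + 21 days = March 12, 2030.
From July 30, 2029 through October 14, 2029 inclusive is 77 days; tolling adds 77 days: March 12, 2030 + 77 days = May 28, 2030.
Tolling adds 68 days: May 28, 2030 + 68 days = August 4, 2030.
August 4, 2030 is Sunday. The next qualifying day is August 5, 2030.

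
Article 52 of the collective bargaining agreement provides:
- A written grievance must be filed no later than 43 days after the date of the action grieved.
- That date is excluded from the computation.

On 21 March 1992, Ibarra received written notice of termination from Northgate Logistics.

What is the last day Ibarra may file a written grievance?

May 3, 1992

43 days after 21 March 1992 is May 3, 1992.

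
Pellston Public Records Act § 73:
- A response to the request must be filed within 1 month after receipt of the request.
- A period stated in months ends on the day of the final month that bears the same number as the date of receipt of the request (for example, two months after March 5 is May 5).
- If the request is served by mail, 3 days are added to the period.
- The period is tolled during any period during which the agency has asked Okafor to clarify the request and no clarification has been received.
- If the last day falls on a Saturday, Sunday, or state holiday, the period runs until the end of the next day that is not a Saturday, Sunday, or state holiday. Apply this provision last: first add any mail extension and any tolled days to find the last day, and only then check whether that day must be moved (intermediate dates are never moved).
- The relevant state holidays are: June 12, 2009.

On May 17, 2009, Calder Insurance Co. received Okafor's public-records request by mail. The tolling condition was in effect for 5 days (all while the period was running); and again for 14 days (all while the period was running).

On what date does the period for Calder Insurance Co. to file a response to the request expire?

1 month after May 17, 2009 is June 17, 2009.
Service was by mail, adding 3 days: June 17, 2009 + 3 days = June 20, 2009.
Tolling adds 5 days: June 20, 2009 + 5 days = June 25, 2009.
Tolling adds 14 days: June 25, 2009 + 14 days = July 9, 2009.
July 9, 2009 is a Thursday and not a state holiday, so no extension applies.

July 9, 2009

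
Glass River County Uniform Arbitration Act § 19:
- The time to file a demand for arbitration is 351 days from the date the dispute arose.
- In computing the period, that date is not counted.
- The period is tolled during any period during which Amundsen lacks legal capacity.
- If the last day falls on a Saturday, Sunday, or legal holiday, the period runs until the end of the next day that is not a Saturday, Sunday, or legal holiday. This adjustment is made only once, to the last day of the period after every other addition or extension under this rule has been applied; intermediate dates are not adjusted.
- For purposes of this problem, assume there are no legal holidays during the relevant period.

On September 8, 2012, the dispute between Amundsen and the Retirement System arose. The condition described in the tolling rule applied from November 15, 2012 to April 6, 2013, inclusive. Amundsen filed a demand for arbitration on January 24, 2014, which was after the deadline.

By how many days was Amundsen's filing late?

9 days

351 days after September 8, 2012 is August 25, 2013.
From November 15, 2012 through April 6, 2013 inclusive is 143 days; tolling adds 143 days: August 25, 2013 + 143 days = January 15, 2014.
January 15, 2014 is a Wednesday and not a legal holiday, so no extension applies.
The deadline is January 15, 2014; from January 15, 2014 to January 24, 2014 is 9 days.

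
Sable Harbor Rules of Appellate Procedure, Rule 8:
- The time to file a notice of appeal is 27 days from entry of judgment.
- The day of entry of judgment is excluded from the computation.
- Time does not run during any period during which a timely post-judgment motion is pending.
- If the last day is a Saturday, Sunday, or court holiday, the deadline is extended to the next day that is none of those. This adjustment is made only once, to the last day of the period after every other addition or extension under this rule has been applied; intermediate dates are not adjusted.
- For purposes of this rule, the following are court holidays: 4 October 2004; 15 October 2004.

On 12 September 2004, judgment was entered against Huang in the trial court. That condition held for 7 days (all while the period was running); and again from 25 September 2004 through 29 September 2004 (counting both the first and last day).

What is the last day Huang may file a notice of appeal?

27 days after 12 September 2004 is October 9, 2004.
Tolling adds 7 days: October 9, 2004 + 7 days = October 16, 2004.
From September 25, 2004 through September 29, 2004 inclusive is 5 days; tolling adds 5 days: October 16, 2004 + 5 days = October 21, 2004.
October 21, 2004 is a Thursday and not a court holiday, so no extension applies.

October 21, 2004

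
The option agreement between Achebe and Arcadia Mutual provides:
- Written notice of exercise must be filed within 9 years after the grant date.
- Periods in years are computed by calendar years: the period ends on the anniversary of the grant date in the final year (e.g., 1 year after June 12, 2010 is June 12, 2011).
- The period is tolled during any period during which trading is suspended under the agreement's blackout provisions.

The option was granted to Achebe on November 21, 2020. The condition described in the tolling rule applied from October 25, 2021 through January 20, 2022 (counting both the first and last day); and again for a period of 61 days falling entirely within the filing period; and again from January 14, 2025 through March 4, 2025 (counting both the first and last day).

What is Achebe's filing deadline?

9 years after November 21, 2020 is November 21, 2029.
From October 25, 2021 through January 20, 2022 inclusive is 88 days; tolling adds 88 days: November 21, 2029 + 88 days = February 17, 2030.
Tolling adds 61 days: February 17, 2030 + 61 days = April 19, 2030.
From January 14, 2025 through March 4, 2025 inclusive is 50 days; tolling adds 50 days: April 19, 2030 + 50 days = June 8, 2030.

June 8, 2030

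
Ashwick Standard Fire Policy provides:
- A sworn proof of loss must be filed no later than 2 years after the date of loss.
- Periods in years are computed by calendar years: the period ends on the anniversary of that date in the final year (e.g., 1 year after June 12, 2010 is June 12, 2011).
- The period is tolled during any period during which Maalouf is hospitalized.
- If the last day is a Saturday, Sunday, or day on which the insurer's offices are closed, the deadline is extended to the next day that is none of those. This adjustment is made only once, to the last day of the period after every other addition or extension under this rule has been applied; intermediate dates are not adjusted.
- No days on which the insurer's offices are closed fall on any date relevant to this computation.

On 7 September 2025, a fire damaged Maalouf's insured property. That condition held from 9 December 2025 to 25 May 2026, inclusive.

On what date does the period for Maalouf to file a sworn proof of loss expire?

2 years after 7 September 2025 is September 7, 2027.
From December 9, 2025 through May 25, 2026 inclusive is 168 days; tolling adds 168 days: September 7, 2027 + 168 days = February 22, 2028.
February 22, 2028 is a Tuesday and not a day on which the insurer's offices are closed, so no extension applies.

February 22, 2028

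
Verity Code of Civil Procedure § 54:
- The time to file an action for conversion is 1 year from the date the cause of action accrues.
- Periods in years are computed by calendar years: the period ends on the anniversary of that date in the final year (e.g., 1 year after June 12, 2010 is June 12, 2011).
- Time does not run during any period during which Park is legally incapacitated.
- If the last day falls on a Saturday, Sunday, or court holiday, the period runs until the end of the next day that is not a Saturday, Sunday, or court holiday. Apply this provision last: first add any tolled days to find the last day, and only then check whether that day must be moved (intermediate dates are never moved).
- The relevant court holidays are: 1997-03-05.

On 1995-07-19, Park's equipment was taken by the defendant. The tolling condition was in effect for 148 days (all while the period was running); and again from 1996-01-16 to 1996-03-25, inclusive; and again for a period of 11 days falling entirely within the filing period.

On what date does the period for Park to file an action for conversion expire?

1 year after 1995-07-19 is July 19, 1996.
Tolling adds 148 days: July 19, 1996 + 148 days = December 14, 1996.
From January 16, 1996 through March 25, 1996 inclusive is 70 days; tolling adds 70 days: December 14, 1996 + 70 days = February 22, 1997.
Tolling adds 11 days: February 22, 1997 + 11 days = March 5, 1997.
March 5, 1997 is a listed holiday. The next qualifying day is March 6, 1997.

March 6, 1997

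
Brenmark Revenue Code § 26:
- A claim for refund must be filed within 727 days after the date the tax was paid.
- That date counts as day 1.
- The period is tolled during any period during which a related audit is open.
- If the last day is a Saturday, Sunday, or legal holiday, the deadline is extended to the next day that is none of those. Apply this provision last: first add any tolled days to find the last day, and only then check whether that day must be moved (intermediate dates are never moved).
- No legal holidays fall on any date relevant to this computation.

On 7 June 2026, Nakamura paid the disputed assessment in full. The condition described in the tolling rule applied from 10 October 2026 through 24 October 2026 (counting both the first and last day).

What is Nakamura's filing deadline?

Counting 7 June 2026 as day 1, day 727 is June 2, 2028.
From October 10, 2026 through October 24, 2026 inclusive is 15 days; tolling adds 15 days: June 2, 2028 + 15 days = June 17, 2028.
June 17, 2028 is Saturday; June 18, 2028 is Sunday. The next qualifying day is June 19, 2028.

June 19, 2028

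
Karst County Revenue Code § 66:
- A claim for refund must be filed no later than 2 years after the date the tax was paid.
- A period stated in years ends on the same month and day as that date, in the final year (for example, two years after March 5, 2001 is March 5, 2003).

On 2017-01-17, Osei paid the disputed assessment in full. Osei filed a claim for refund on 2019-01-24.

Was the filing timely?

2 years after 2017-01-17 is January 17, 2019.
The deadline is January 17, 2019; the filing on January 24, 2019 is after that date.

No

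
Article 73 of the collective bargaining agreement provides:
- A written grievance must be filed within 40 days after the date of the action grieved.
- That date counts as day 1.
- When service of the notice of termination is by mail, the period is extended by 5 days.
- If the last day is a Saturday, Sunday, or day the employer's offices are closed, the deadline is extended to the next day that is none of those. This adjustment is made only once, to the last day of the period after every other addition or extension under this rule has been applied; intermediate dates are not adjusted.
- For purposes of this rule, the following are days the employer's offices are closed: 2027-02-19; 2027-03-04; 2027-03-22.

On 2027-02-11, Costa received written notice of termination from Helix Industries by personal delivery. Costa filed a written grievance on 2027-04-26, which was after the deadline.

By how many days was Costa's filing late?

Counting 2027-02-11 as day 1, day 40 is March 22, 2027.
Service was not by mail, so no mail extension applies.
March 22, 2027 is a listed holiday. The next qualifying day is March 23, 2027.
The deadline is March 23, 2027; from March 23, 2027 to April 26, 2027 is 34 days.

34 days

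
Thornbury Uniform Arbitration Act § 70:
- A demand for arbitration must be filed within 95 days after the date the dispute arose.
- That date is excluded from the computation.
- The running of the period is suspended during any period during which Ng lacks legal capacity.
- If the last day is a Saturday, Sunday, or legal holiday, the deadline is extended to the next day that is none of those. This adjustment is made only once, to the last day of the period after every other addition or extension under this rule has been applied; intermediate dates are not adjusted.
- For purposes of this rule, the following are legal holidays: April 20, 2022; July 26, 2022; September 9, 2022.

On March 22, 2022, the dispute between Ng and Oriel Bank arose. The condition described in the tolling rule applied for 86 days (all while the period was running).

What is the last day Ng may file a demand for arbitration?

95 days after March 22, 2022 is June 25, 2022.
Tolling adds 86 days: June 25, 2022 + 86 days = September 19, 2022.
September 19, 2022 is a Monday and not a legal holiday, so no extension applies.

September 19, 2022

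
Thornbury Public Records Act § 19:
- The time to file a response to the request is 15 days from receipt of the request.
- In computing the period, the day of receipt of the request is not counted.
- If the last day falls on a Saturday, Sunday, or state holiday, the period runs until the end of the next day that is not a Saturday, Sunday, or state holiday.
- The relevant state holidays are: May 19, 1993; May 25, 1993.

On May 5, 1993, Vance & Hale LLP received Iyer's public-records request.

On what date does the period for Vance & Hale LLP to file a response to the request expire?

15 days after May 5, 1993 is May 20, 1993.
May 20, 1993 is a Thursday and not a state holiday, so no extension applies.

May 20, 1993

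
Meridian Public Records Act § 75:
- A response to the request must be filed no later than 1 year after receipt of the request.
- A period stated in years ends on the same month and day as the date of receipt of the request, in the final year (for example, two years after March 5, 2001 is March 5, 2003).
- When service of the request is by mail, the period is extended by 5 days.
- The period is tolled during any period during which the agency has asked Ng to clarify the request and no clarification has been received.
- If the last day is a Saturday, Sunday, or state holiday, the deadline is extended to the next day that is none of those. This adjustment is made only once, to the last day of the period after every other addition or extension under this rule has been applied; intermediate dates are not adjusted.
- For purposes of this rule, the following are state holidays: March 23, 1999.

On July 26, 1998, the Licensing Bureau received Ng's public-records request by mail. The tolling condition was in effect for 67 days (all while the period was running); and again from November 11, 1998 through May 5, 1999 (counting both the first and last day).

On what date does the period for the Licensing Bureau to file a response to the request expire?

March 30, 2000

1 year after July 26, 1998 is July 26, 1999.
Service was by mail, adding 5 days: July 26, 1999 + 5 days = July 31, 1999.
Tolling adds 67 days: July 31, 1999 + 67 days = October 6, 1999.
From November 11, 1998 through May 5, 1999 inclusive is 176 days; tolling adds 176 days: October 6, 1999 + 176 days = March 30, 2000.
March 30, 2000 is a Thursday and not a state holiday, so no extension applies.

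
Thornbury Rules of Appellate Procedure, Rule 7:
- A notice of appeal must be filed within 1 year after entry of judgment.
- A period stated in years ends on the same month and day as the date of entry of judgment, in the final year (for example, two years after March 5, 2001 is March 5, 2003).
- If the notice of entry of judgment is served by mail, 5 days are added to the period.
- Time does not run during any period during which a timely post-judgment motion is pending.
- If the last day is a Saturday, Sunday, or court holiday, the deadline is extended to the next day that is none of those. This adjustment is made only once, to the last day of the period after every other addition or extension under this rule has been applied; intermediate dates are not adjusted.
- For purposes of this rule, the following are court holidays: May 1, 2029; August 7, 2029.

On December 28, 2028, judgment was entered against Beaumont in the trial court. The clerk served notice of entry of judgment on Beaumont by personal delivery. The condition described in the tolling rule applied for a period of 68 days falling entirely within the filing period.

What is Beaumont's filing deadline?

March 6, 2030

1 year after December 28, 2028 is December 28, 2029.
Service was not by mail, so no mail extension applies.
Tolling adds 68 days: December 28, 2029 + 68 days = March 6, 2030.
March 6, 2030 is a Wednesday and not a court holiday, so no extension applies.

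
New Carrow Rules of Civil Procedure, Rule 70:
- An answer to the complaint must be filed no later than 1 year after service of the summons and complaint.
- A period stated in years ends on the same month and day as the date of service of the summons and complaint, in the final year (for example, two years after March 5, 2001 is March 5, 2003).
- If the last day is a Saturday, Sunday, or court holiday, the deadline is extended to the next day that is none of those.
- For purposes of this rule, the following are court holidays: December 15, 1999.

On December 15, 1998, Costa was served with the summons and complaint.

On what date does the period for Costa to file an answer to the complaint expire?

1 year after December 15, 1998 is December 15, 1999.
December 15, 1999 is a listed holiday. The next qualifying day is December 16, 1999.

December 16, 1999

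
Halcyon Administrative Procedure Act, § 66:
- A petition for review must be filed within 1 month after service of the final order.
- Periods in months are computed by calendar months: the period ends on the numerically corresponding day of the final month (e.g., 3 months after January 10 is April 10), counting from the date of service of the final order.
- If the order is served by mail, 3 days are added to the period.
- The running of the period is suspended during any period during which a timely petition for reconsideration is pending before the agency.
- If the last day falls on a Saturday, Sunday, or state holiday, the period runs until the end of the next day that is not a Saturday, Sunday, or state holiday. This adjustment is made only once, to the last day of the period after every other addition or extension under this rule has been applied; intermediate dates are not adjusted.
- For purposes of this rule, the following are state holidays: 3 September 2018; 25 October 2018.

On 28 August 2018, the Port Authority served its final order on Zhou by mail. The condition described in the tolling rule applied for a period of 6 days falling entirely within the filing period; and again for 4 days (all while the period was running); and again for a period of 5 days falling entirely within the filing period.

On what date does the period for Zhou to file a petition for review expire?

1 month after 28 August 2018 is September 28, 2018.
Service was by mail, adding 3 days: September 28, 2018 + 3 days = October 1, 2018.
Tolling adds 6 days: October 1, 2018 + 6 days = October 7, 2018.
Tolling adds 4 days: October 7, 2018 + 4 days = October 11, 2018.
Tolling adds 5 days: October 11, 2018 + 5 days = October 16, 2018.
October 16, 2018 is a Tuesday and not a state holiday, so no extension applies.

October 16, 2018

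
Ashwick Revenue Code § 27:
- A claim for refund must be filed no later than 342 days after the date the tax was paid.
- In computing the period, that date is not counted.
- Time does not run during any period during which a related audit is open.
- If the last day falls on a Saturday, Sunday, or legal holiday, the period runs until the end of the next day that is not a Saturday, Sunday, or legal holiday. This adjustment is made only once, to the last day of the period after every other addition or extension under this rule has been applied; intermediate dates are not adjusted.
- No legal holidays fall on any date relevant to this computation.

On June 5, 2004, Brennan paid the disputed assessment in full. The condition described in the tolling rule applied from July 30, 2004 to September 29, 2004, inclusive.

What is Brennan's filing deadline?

342 days after June 5, 2004 is May 13, 2005.
From July 30, 2004 through September 29, 2004 inclusive is 62 days; tolling adds 62 days: May 13, 2005 + 62 days = July 14, 2005.
July 14, 2005 is a Thursday and not a legal holiday, so no extension applies.

July 14, 2005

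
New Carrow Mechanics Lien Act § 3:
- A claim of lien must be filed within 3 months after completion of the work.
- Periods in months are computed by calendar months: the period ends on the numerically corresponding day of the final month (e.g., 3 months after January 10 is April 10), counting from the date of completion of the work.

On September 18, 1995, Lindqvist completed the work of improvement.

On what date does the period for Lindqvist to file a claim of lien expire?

3 months after September 18, 1995 is December 18, 1995.

December 18, 1995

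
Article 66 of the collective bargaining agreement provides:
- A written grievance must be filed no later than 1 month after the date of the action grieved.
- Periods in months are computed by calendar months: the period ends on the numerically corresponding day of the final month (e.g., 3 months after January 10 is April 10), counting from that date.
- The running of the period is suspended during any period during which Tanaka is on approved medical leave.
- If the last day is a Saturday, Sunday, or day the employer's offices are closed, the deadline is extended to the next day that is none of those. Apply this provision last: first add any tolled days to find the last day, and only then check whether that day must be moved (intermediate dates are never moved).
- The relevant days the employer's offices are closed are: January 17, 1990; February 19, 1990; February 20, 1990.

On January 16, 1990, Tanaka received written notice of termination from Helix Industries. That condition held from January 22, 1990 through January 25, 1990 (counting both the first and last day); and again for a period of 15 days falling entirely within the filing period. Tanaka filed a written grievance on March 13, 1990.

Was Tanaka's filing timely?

1 month after January 16, 1990 is February 16, 1990.
From January 22, 1990 through January 25, 1990 inclusive is 4 days; tolling adds 4 days: February 16, 1990 + 4 days = February 20, 1990.
Tolling adds 15 days: February 20, 1990 + 15 days = March 7, 1990.
March 7, 1990 is a Wednesday and not a day the employer's offices are closed, so no extension applies.
The deadline is March 7, 1990; the filing on March 13, 1990 is after that date.

No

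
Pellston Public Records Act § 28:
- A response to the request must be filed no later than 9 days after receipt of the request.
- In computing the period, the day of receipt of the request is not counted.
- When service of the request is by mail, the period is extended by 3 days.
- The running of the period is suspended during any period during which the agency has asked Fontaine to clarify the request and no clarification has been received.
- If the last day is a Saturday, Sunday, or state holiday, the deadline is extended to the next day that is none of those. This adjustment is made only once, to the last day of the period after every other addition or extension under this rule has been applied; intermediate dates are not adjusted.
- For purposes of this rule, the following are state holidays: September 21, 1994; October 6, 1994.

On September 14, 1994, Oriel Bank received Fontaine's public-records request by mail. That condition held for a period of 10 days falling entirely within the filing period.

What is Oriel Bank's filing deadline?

October 7, 1994

9 days after September 14, 1994 is September 23, 1994.
Service was by mail, adding 3 days: September 23, 1994 + 3 days = September 26, 1994.
Tolling adds 10 days: September 26, 1994 + 10 days = October 6, 1994.
October 6, 1994 is a listed holiday. The next qualifying day is October 7, 1994.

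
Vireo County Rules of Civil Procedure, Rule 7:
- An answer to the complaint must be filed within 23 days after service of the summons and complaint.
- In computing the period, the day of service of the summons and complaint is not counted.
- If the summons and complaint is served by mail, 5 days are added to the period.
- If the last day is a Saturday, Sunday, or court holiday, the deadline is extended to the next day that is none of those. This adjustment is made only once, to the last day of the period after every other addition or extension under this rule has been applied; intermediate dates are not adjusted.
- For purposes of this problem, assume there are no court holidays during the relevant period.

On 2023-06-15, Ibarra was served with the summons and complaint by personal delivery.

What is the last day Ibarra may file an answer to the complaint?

23 days after 2023-06-15 is July 8, 2023.
Service was not by mail, so no mail extension applies.
July 8, 2023 is Saturday; July 9, 2023 is Sunday. The next qualifying day is July 10, 2023.

July 10, 2023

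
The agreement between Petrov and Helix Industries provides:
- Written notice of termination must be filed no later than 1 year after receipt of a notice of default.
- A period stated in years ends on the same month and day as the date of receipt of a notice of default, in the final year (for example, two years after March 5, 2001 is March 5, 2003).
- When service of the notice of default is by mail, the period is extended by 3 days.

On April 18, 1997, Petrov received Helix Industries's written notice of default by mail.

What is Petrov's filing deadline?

1 year after April 18, 1997 is April 18, 1998.
Service was by mail, adding 3 days: April 18, 1998 + 3 days = April 21, 1998.

April 21, 1998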